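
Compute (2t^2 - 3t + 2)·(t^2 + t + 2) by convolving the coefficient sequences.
Ascending coefficients: a = [2, -3, 2], b = [2, 1, 1]. c[0] = 2×2 = 4; c[1] = 2×1 + -3×2 = -4; c[2] = 2×1 + -3×1 + 2×2 = 3; c[3] = -3×1 + 2×1 = -1; c[4] = 2×1 = 2. Result coefficients: [4, -4, 3, -1, 2] → 2t^4 - t^3 + 3t^2 - 4t + 4

2t^4 - t^3 + 3t^2 - 4t + 4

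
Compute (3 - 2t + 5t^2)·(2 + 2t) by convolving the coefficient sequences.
Ascending coefficients: a = [3, -2, 5], b = [2, 2]. c[0] = 3×2 = 6; c[1] = 3×2 + -2×2 = 2; c[2] = -2×2 + 5×2 = 6; c[3] = 5×2 = 10. Result coefficients: [6, 2, 6, 10] → 6 + 2t + 6t^2 + 10t^3

6 + 2t + 6t^2 + 10t^3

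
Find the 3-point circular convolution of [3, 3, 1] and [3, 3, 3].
Use y[k] = Σ_j x[j]·h[(k-j) mod 3]. y[0] = 3×3 + 3×3 + 1×3 = 21; y[1] = 3×3 + 3×3 + 1×3 = 21; y[2] = 3×3 + 3×3 + 1×3 = 21. Result: [21, 21, 21]

[21, 21, 21]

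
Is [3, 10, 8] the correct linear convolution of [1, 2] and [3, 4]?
Recompute linear convolution of [1, 2] and [3, 4]: y[0] = 1×3 = 3; y[1] = 1×4 + 2×3 = 10; y[2] = 2×4 = 8 → [3, 10, 8]. Given [3, 10, 8] matches, so answer: Yes

Yes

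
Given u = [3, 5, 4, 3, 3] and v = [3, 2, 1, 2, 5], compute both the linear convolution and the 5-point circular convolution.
Linear: y_lin[0] = 3×3 = 9; y_lin[1] = 3×2 + 5×3 = 21; y_lin[2] = 3×1 + 5×2 + 4×3 = 25; y_lin[3] = 3×2 + 5×1 + 4×2 + 3×3 = 28; y_lin[4] = 3×5 + 5×2 + 4×1 + 3×2 + 3×3 = 44; y_lin[5] = 5×5 + 4×2 + 3×1 + 3×2 = 42; y_lin[6] = 4×5 + 3×2 + 3×1 = 29; y_lin[7] = 3×5 + 3×2 = 21; y_lin[8] = 3×5 = 15 → [9, 21, 25, 28, 44, 42, 29, 21, 15]. Circular (length 5): y[0] = 3×3 + 5×5 + 4×2 + 3×1 + 3×2 = 51; y[1] = 3×2 + 5×3 + 4×5 + 3×2 + 3×1 = 50; y[2] = 3×1 + 5×2 + 4×3 + 3×5 + 3×2 = 46; y[3] = 3×2 + 5×1 + 4×2 + 3×3 + 3×5 = 43; y[4] = 3×5 + 5×2 + 4×1 + 3×2 + 3×3 = 44 → [51, 50, 46, 43, 44]

Linear: [9, 21, 25, 28, 44, 42, 29, 21, 15], Circular: [51, 50, 46, 43, 44]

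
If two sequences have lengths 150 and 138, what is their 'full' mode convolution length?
Linear/full convolution length: m + n - 1 = 150 + 138 - 1 = 287

287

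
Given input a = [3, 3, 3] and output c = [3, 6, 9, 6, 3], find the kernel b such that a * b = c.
Output length 5 = len(a) + len(b) - 1 ⇒ len(b) = 3. Solve b forward using b[k] = (c[k] - Σ_{i≥1} a[i]·b[k-i]) / a[0]: b[0] = c[0] / a[0] = 3 / 3 = 1; b[1] = (c[1] - 3×1) / a[0] = (6 - 3×1) / 3 = 1; b[2] = (c[2] - 3×1 - 3×1) / a[0] = (9 - 3×1 - 3×1) / 3 = 1. So b = [1, 1, 1]. Forward-check [3, 3, 3] * [1, 1, 1]: c[0] = 3×1 = 3; c[1] = 3×1 + 3×1 = 6; c[2] = 3×1 + 3×1 + 3×1 = 9; c[3] = 3×1 + 3×1 = 6; c[4] = 3×1 = 3 → [3, 6, 9, 6, 3] ✓

[1, 1, 1]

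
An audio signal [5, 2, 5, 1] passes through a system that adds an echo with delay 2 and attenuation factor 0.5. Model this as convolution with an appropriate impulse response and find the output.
Direct-path + delayed-attenuated-path model → impulse response h = [1, 0, 0.5] (1 at lag 0, 0.5 at lag 2). Output y[n] = x[n] + 0.5·x[n - 2] (with x[n] = 0 outside 0..3): y[0] = 5 + 0.5×0 = 5; y[1] = 2 + 0.5×0 = 2; y[2] = 5 + 0.5×5 = 7.5; y[3] = 1 + 0.5×2 = 2.0; y[4] = 0 + 0.5×5 = 2.5; y[5] = 0 + 0.5×1 = 0.5. So y = [5, 2, 7.5, 2.0, 2.5, 0.5]

[5, 2, 7.5, 2.0, 2.5, 0.5]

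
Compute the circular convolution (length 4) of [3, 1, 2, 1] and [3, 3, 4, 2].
Use y[k] = Σ_j u[j]·v[(k-j) mod 4]. y[0] = 3×3 + 1×2 + 2×4 + 1×3 = 22; y[1] = 3×3 + 1×3 + 2×2 + 1×4 = 20; y[2] = 3×4 + 1×3 + 2×3 + 1×2 = 23; y[3] = 3×2 + 1×4 + 2×3 + 1×3 = 19. Result: [22, 20, 23, 19]

[22, 20, 23, 19]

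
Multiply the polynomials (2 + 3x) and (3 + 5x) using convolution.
Ascending coefficients: a = [2, 3], b = [3, 5]. c[0] = 2×3 = 6; c[1] = 2×5 + 3×3 = 19; c[2] = 3×5 = 15. Result coefficients: [6, 19, 15] → 6 + 19x + 15x^2

6 + 19x + 15x^2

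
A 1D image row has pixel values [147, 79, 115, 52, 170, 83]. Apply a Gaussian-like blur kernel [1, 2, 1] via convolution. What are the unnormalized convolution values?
Convolve image row [147, 79, 115, 52, 170, 83] with kernel [1, 2, 1]: y[0] = 147×1 = 147; y[1] = 147×2 + 79×1 = 373; y[2] = 147×1 + 79×2 + 115×1 = 420; y[3] = 79×1 + 115×2 + 52×1 = 361; y[4] = 115×1 + 52×2 + 170×1 = 389; y[5] = 52×1 + 170×2 + 83×1 = 475; y[6] = 170×1 + 83×2 = 336; y[7] = 83×1 = 83 → [147, 373, 420, 361, 389, 475, 336, 83]. Normalization factor = sum(kernel) = 4.

[147, 373, 420, 361, 389, 475, 336, 83]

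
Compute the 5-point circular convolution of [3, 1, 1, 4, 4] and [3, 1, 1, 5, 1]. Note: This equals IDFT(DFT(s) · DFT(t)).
Either evaluate y[k] = Σ_j s[j]·t[(k-j) mod 5] directly, or use IDFT(DFT(s) · DFT(t)). y[0] = 3×3 + 1×1 + 1×5 + 4×1 + 4×1 = 23; y[1] = 3×1 + 1×3 + 1×1 + 4×5 + 4×1 = 31; y[2] = 3×1 + 1×1 + 1×3 + 4×1 + 4×5 = 31; y[3] = 3×5 + 1×1 + 1×1 + 4×3 + 4×1 = 33; y[4] = 3×1 + 1×5 + 1×1 + 4×1 + 4×3 = 25. Result: [23, 31, 31, 33, 25]

[23, 31, 31, 33, 25]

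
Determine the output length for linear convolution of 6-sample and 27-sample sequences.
Linear/full convolution length: m + n - 1 = 6 + 27 - 1 = 32

32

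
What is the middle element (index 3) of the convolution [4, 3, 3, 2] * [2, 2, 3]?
Use y[k] = Σ_i a[i]·b[k-i] at k=3. y[3] = 3×3 + 3×2 + 2×2 = 19

19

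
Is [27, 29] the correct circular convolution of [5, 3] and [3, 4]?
Recompute circular convolution of [5, 3] and [3, 4]: y[0] = 5×3 + 3×4 = 27; y[1] = 5×4 + 3×3 = 29 → [27, 29]. Given [27, 29] matches, so answer: Yes

Yes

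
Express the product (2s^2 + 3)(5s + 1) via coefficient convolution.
Ascending coefficients: a = [3, 0, 2], b = [1, 5]. c[0] = 3×1 = 3; c[1] = 3×5 + 0×1 = 15; c[2] = 0×5 + 2×1 = 2; c[3] = 2×5 = 10. Result coefficients: [3, 15, 2, 10] → 10s^3 + 2s^2 + 15s + 3

10s^3 + 2s^2 + 15s + 3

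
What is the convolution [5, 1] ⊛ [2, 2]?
y[0] = 5×2 = 10; y[1] = 5×2 + 1×2 = 12; y[2] = 1×2 = 2

[10, 12, 2]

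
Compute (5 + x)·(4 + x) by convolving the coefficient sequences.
Ascending coefficients: a = [5, 1], b = [4, 1]. c[0] = 5×4 = 20; c[1] = 5×1 + 1×4 = 9; c[2] = 1×1 = 1. Result coefficients: [20, 9, 1] → 20 + 9x + x^2

20 + 9x + x^2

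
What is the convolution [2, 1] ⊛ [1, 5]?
y[0] = 2×1 = 2; y[1] = 2×5 + 1×1 = 11; y[2] = 1×5 = 5

[2, 11, 5]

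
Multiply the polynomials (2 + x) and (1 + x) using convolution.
Ascending coefficients: a = [2, 1], b = [1, 1]. c[0] = 2×1 = 2; c[1] = 2×1 + 1×1 = 3; c[2] = 1×1 = 1. Result coefficients: [2, 3, 1] → 2 + 3x + x^2

2 + 3x + x^2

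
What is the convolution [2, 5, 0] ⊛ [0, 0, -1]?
y[0] = 2×0 = 0; y[1] = 2×0 + 5×0 = 0; y[2] = 2×-1 + 5×0 + 0×0 = -2; y[3] = 5×-1 + 0×0 = -5; y[4] = 0×-1 = 0

[0, 0, -2, -5, 0]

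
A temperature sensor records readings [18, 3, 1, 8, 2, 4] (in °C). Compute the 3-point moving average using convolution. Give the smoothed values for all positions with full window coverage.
3-point moving average kernel = [1, 1, 1]. Apply in 'valid' mode (full window coverage): avg[0] = (18 + 3 + 1) / 3 = 7.33; avg[1] = (3 + 1 + 8) / 3 = 4.0; avg[2] = (1 + 8 + 2) / 3 = 3.67; avg[3] = (8 + 2 + 4) / 3 = 4.67. Smoothed values: [7.33, 4.0, 3.67, 4.67]

[7.33, 4.0, 3.67, 4.67]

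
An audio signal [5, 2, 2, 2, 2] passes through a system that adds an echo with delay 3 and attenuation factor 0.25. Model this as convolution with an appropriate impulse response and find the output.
Direct-path + delayed-attenuated-path model → impulse response h = [1, 0, 0, 0.25] (1 at lag 0, 0.25 at lag 3). Output y[n] = x[n] + 0.25·x[n - 3] (with x[n] = 0 outside 0..4): y[0] = 5 + 0.25×0 = 5; y[1] = 2 + 0.25×0 = 2; y[2] = 2 + 0.25×0 = 2; y[3] = 2 + 0.25×5 = 3.25; y[4] = 2 + 0.25×2 = 2.5; y[5] = 0 + 0.25×2 = 0.5; y[6] = 0 + 0.25×2 = 0.5; y[7] = 0 + 0.25×2 = 0.5. So y = [5, 2, 2, 3.25, 2.5, 0.5, 0.5, 0.5]

[5, 2, 2, 3.25, 2.5, 0.5, 0.5, 0.5]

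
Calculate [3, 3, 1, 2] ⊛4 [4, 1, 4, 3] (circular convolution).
Use y[k] = Σ_j x[j]·h[(k-j) mod 4]. y[0] = 3×4 + 3×3 + 1×4 + 2×1 = 27; y[1] = 3×1 + 3×4 + 1×3 + 2×4 = 26; y[2] = 3×4 + 3×1 + 1×4 + 2×3 = 25; y[3] = 3×3 + 3×4 + 1×1 + 2×4 = 30. Result: [27, 26, 25, 30]

[27, 26, 25, 30]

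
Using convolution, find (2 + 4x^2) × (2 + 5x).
Ascending coefficients: a = [2, 0, 4], b = [2, 5]. c[0] = 2×2 = 4; c[1] = 2×5 + 0×2 = 10; c[2] = 0×5 + 4×2 = 8; c[3] = 4×5 = 20. Result coefficients: [4, 10, 8, 20] → 4 + 10x + 8x^2 + 20x^3

4 + 10x + 8x^2 + 20x^3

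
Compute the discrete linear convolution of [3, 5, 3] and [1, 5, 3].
y[0] = 3×1 = 3; y[1] = 3×5 + 5×1 = 20; y[2] = 3×3 + 5×5 + 3×1 = 37; y[3] = 5×3 + 3×5 = 30; y[4] = 3×3 = 9

[3, 20, 37, 30, 9]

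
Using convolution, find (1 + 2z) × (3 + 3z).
Ascending coefficients: a = [1, 2], b = [3, 3]. c[0] = 1×3 = 3; c[1] = 1×3 + 2×3 = 9; c[2] = 2×3 = 6. Result coefficients: [3, 9, 6] → 3 + 9z + 6z^2

3 + 9z + 6z^2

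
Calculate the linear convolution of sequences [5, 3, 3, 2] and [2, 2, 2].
y[0] = 5×2 = 10; y[1] = 5×2 + 3×2 = 16; y[2] = 5×2 + 3×2 + 3×2 = 22; y[3] = 3×2 + 3×2 + 2×2 = 16; y[4] = 3×2 + 2×2 = 10; y[5] = 2×2 = 4

[10, 16, 22, 16, 10, 4]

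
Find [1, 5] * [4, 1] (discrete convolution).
y[0] = 1×4 = 4; y[1] = 1×1 + 5×4 = 21; y[2] = 5×1 = 5

[4, 21, 5]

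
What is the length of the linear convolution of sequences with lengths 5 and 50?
Linear/full convolution length: m + n - 1 = 5 + 50 - 1 = 54

54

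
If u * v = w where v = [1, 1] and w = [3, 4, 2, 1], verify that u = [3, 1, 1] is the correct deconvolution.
Forward-compute [3, 1, 1] * [1, 1]: w[0] = 3×1 = 3; w[1] = 3×1 + 1×1 = 4; w[2] = 1×1 + 1×1 = 2; w[3] = 1×1 = 1 → [3, 4, 2, 1]. Matches given w = [3, 4, 2, 1], so verified.

Verified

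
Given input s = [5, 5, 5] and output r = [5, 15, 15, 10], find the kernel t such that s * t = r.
Output length 4 = len(s) + len(t) - 1 ⇒ len(t) = 2. Solve t forward using t[k] = (r[k] - Σ_{i≥1} s[i]·t[k-i]) / s[0]: t[0] = r[0] / s[0] = 5 / 5 = 1; t[1] = (r[1] - 5×1) / s[0] = (15 - 5×1) / 5 = 2. So t = [1, 2]. Forward-check [5, 5, 5] * [1, 2]: r[0] = 5×1 = 5; r[1] = 5×2 + 5×1 = 15; r[2] = 5×2 + 5×1 = 15; r[3] = 5×2 = 10 → [5, 15, 15, 10] ✓

[1, 2]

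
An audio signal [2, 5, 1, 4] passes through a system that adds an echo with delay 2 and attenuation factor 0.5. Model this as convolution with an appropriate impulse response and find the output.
Direct-path + delayed-attenuated-path model → impulse response h = [1, 0, 0.5] (1 at lag 0, 0.5 at lag 2). Output y[n] = x[n] + 0.5·x[n - 2] (with x[n] = 0 outside 0..3): y[0] = 2 + 0.5×0 = 2; y[1] = 5 + 0.5×0 = 5; y[2] = 1 + 0.5×2 = 2.0; y[3] = 4 + 0.5×5 = 6.5; y[4] = 0 + 0.5×1 = 0.5; y[5] = 0 + 0.5×4 = 2.0. So y = [2, 5, 2.0, 6.5, 0.5, 2.0]

[2, 5, 2.0, 6.5, 0.5, 2.0]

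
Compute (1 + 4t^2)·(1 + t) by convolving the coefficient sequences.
Ascending coefficients: a = [1, 0, 4], b = [1, 1]. c[0] = 1×1 = 1; c[1] = 1×1 + 0×1 = 1; c[2] = 0×1 + 4×1 = 4; c[3] = 4×1 = 4. Result coefficients: [1, 1, 4, 4] → 1 + t + 4t^2 + 4t^3

1 + t + 4t^2 + 4t^3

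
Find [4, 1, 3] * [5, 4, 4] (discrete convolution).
y[0] = 4×5 = 20; y[1] = 4×4 + 1×5 = 21; y[2] = 4×4 + 1×4 + 3×5 = 35; y[3] = 1×4 + 3×4 = 16; y[4] = 3×4 = 12

[20, 21, 35, 16, 12]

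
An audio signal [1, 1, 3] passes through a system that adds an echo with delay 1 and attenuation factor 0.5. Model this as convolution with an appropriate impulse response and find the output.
Direct-path + delayed-attenuated-path model → impulse response h = [1, 0.5] (1 at lag 0, 0.5 at lag 1). Output y[n] = x[n] + 0.5·x[n - 1] (with x[n] = 0 outside 0..2): y[0] = 1 + 0.5×0 = 1; y[1] = 1 + 0.5×1 = 1.5; y[2] = 3 + 0.5×1 = 3.5; y[3] = 0 + 0.5×3 = 1.5. So y = [1, 1.5, 3.5, 1.5]

[1, 1.5, 3.5, 1.5]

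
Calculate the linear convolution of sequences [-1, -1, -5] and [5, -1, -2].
y[0] = -1×5 = -5; y[1] = -1×-1 + -1×5 = -4; y[2] = -1×-2 + -1×-1 + -5×5 = -22; y[3] = -1×-2 + -5×-1 = 7; y[4] = -5×-2 = 10

[-5, -4, -22, 7, 10]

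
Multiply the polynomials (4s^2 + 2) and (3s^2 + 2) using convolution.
Ascending coefficients: a = [2, 0, 4], b = [2, 0, 3]. c[0] = 2×2 = 4; c[1] = 2×0 + 0×2 = 0; c[2] = 2×3 + 0×0 + 4×2 = 14; c[3] = 0×3 + 4×0 = 0; c[4] = 4×3 = 12. Result coefficients: [4, 0, 14, 0, 12] → 12s^4 + 14s^2 + 4

12s^4 + 14s^2 + 4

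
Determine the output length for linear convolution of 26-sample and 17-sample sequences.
Linear/full convolution length: m + n - 1 = 26 + 17 - 1 = 42

42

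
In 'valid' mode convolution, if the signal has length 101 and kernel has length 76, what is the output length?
'Valid' mode counts only positions where the kernel fully overlaps the signal: m - n + 1 = 101 - 76 + 1 = 26

26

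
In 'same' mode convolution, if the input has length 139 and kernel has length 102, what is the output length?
'Same' mode returns an output with the same length as the input: 139

139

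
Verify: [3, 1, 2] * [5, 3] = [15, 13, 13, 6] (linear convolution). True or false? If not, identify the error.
Recompute linear convolution of [3, 1, 2] and [5, 3]: y[0] = 3×5 = 15; y[1] = 3×3 + 1×5 = 14; y[2] = 1×3 + 2×5 = 13; y[3] = 2×3 = 6 → [15, 14, 13, 6]. Compare to given [15, 13, 13, 6]: they differ at index 1: given 13, correct 14, so answer: No

No. Error at index 1: given 13, correct 14.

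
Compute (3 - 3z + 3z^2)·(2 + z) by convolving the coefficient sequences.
Ascending coefficients: a = [3, -3, 3], b = [2, 1]. c[0] = 3×2 = 6; c[1] = 3×1 + -3×2 = -3; c[2] = -3×1 + 3×2 = 3; c[3] = 3×1 = 3. Result coefficients: [6, -3, 3, 3] → 6 - 3z + 3z^2 + 3z^3

6 - 3z + 3z^2 + 3z^3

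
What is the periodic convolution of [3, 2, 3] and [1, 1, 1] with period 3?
Use y[k] = Σ_j x[j]·h[(k-j) mod 3]. y[0] = 3×1 + 2×1 + 3×1 = 8; y[1] = 3×1 + 2×1 + 3×1 = 8; y[2] = 3×1 + 2×1 + 3×1 = 8. Result: [8, 8, 8]

[8, 8, 8]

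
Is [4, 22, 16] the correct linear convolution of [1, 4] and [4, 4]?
Recompute linear convolution of [1, 4] and [4, 4]: y[0] = 1×4 = 4; y[1] = 1×4 + 4×4 = 20; y[2] = 4×4 = 16 → [4, 20, 16]. Compare to given [4, 22, 16]: they differ at index 1: given 22, correct 20, so answer: No

No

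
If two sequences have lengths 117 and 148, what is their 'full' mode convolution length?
Linear/full convolution length: m + n - 1 = 117 + 148 - 1 = 264

264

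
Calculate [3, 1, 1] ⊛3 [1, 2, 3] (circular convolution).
Use y[k] = Σ_j f[j]·g[(k-j) mod 3]. y[0] = 3×1 + 1×3 + 1×2 = 8; y[1] = 3×2 + 1×1 + 1×3 = 10; y[2] = 3×3 + 1×2 + 1×1 = 12. Result: [8, 10, 12]

[8, 10, 12]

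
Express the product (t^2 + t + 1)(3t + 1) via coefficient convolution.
Ascending coefficients: a = [1, 1, 1], b = [1, 3]. c[0] = 1×1 = 1; c[1] = 1×3 + 1×1 = 4; c[2] = 1×3 + 1×1 = 4; c[3] = 1×3 = 3. Result coefficients: [1, 4, 4, 3] → 3t^3 + 4t^2 + 4t + 1

3t^3 + 4t^2 + 4t + 1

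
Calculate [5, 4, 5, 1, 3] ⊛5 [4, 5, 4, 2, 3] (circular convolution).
Use y[k] = Σ_j u[j]·v[(k-j) mod 5]. y[0] = 5×4 + 4×3 + 5×2 + 1×4 + 3×5 = 61; y[1] = 5×5 + 4×4 + 5×3 + 1×2 + 3×4 = 70; y[2] = 5×4 + 4×5 + 5×4 + 1×3 + 3×2 = 69; y[3] = 5×2 + 4×4 + 5×5 + 1×4 + 3×3 = 64; y[4] = 5×3 + 4×2 + 5×4 + 1×5 + 3×4 = 60. Result: [61, 70, 69, 64, 60]

[61, 70, 69, 64, 60]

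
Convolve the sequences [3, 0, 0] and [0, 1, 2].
y[0] = 3×0 = 0; y[1] = 3×1 + 0×0 = 3; y[2] = 3×2 + 0×1 + 0×0 = 6; y[3] = 0×2 + 0×1 = 0; y[4] = 0×2 = 0

[0, 3, 6, 0, 0]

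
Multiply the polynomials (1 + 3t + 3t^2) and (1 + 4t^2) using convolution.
Ascending coefficients: a = [1, 3, 3], b = [1, 0, 4]. c[0] = 1×1 = 1; c[1] = 1×0 + 3×1 = 3; c[2] = 1×4 + 3×0 + 3×1 = 7; c[3] = 3×4 + 3×0 = 12; c[4] = 3×4 = 12. Result coefficients: [1, 3, 7, 12, 12] → 1 + 3t + 7t^2 + 12t^3 + 12t^4

1 + 3t + 7t^2 + 12t^3 + 12t^4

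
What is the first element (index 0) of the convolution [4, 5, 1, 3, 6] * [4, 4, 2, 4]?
Use y[k] = Σ_i a[i]·b[k-i] at k=0. y[0] = 4×4 = 16

16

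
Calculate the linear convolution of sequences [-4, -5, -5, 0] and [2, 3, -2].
y[0] = -4×2 = -8; y[1] = -4×3 + -5×2 = -22; y[2] = -4×-2 + -5×3 + -5×2 = -17; y[3] = -5×-2 + -5×3 + 0×2 = -5; y[4] = -5×-2 + 0×3 = 10; y[5] = 0×-2 = 0

[-8, -22, -17, -5, 10, 0]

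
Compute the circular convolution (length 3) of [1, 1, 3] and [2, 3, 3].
Use y[k] = Σ_j a[j]·b[(k-j) mod 3]. y[0] = 1×2 + 1×3 + 3×3 = 14; y[1] = 1×3 + 1×2 + 3×3 = 14; y[2] = 1×3 + 1×3 + 3×2 = 12. Result: [14, 14, 12]

[14, 14, 12]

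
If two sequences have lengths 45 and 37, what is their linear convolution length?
Linear/full convolution length: m + n - 1 = 45 + 37 - 1 = 81

81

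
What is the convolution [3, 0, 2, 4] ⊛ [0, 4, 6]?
y[0] = 3×0 = 0; y[1] = 3×4 + 0×0 = 12; y[2] = 3×6 + 0×4 + 2×0 = 18; y[3] = 0×6 + 2×4 + 4×0 = 8; y[4] = 2×6 + 4×4 = 28; y[5] = 4×6 = 24

[0, 12, 18, 8, 28, 24]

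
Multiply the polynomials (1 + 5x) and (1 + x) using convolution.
Ascending coefficients: a = [1, 5], b = [1, 1]. c[0] = 1×1 = 1; c[1] = 1×1 + 5×1 = 6; c[2] = 5×1 = 5. Result coefficients: [1, 6, 5] → 1 + 6x + 5x^2

1 + 6x + 5x^2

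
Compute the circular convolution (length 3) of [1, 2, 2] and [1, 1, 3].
Use y[k] = Σ_j s[j]·t[(k-j) mod 3]. y[0] = 1×1 + 2×3 + 2×1 = 9; y[1] = 1×1 + 2×1 + 2×3 = 9; y[2] = 1×3 + 2×1 + 2×1 = 7. Result: [9, 9, 7]

[9, 9, 7]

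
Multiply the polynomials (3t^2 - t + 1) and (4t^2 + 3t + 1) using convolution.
Ascending coefficients: a = [1, -1, 3], b = [1, 3, 4]. c[0] = 1×1 = 1; c[1] = 1×3 + -1×1 = 2; c[2] = 1×4 + -1×3 + 3×1 = 4; c[3] = -1×4 + 3×3 = 5; c[4] = 3×4 = 12. Result coefficients: [1, 2, 4, 5, 12] → 12t^4 + 5t^3 + 4t^2 + 2t + 1

12t^4 + 5t^3 + 4t^2 + 2t + 1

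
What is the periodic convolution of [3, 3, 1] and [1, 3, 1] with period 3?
Use y[k] = Σ_j s[j]·t[(k-j) mod 3]. y[0] = 3×1 + 3×1 + 1×3 = 9; y[1] = 3×3 + 3×1 + 1×1 = 13; y[2] = 3×1 + 3×3 + 1×1 = 13. Result: [9, 13, 13]

[9, 13, 13]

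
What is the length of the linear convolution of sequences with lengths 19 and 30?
Linear/full convolution length: m + n - 1 = 19 + 30 - 1 = 48

48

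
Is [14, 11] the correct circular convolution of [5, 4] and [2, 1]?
Recompute circular convolution of [5, 4] and [2, 1]: y[0] = 5×2 + 4×1 = 14; y[1] = 5×1 + 4×2 = 13 → [14, 13]. Compare to given [14, 11]: they differ at index 1: given 11, correct 13, so answer: No

No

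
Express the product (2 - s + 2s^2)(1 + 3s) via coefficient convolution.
Ascending coefficients: a = [2, -1, 2], b = [1, 3]. c[0] = 2×1 = 2; c[1] = 2×3 + -1×1 = 5; c[2] = -1×3 + 2×1 = -1; c[3] = 2×3 = 6. Result coefficients: [2, 5, -1, 6] → 2 + 5s - s^2 + 6s^3

2 + 5s - s^2 + 6s^3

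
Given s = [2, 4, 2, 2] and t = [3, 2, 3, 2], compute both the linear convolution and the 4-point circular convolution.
Linear: y_lin[0] = 2×3 = 6; y_lin[1] = 2×2 + 4×3 = 16; y_lin[2] = 2×3 + 4×2 + 2×3 = 20; y_lin[3] = 2×2 + 4×3 + 2×2 + 2×3 = 26; y_lin[4] = 4×2 + 2×3 + 2×2 = 18; y_lin[5] = 2×2 + 2×3 = 10; y_lin[6] = 2×2 = 4 → [6, 16, 20, 26, 18, 10, 4]. Circular (length 4): y[0] = 2×3 + 4×2 + 2×3 + 2×2 = 24; y[1] = 2×2 + 4×3 + 2×2 + 2×3 = 26; y[2] = 2×3 + 4×2 + 2×3 + 2×2 = 24; y[3] = 2×2 + 4×3 + 2×2 + 2×3 = 26 → [24, 26, 24, 26]

Linear: [6, 16, 20, 26, 18, 10, 4], Circular: [24, 26, 24, 26]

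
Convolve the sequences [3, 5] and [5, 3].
y[0] = 3×5 = 15; y[1] = 3×3 + 5×5 = 34; y[2] = 5×3 = 15

[15, 34, 15]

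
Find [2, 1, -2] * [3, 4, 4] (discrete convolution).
y[0] = 2×3 = 6; y[1] = 2×4 + 1×3 = 11; y[2] = 2×4 + 1×4 + -2×3 = 6; y[3] = 1×4 + -2×4 = -4; y[4] = -2×4 = -8

[6, 11, 6, -4, -8]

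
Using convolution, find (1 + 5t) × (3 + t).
Ascending coefficients: a = [1, 5], b = [3, 1]. c[0] = 1×3 = 3; c[1] = 1×1 + 5×3 = 16; c[2] = 5×1 = 5. Result coefficients: [3, 16, 5] → 3 + 16t + 5t^2

3 + 16t + 5t^2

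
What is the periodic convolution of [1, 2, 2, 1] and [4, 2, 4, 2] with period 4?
Use y[k] = Σ_j f[j]·g[(k-j) mod 4]. y[0] = 1×4 + 2×2 + 2×4 + 1×2 = 18; y[1] = 1×2 + 2×4 + 2×2 + 1×4 = 18; y[2] = 1×4 + 2×2 + 2×4 + 1×2 = 18; y[3] = 1×2 + 2×4 + 2×2 + 1×4 = 18. Result: [18, 18, 18, 18]

[18, 18, 18, 18]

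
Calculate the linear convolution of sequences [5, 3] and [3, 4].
y[0] = 5×3 = 15; y[1] = 5×4 + 3×3 = 29; y[2] = 3×4 = 12

[15, 29, 12]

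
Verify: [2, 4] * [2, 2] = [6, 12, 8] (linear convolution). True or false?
Recompute linear convolution of [2, 4] and [2, 2]: y[0] = 2×2 = 4; y[1] = 2×2 + 4×2 = 12; y[2] = 4×2 = 8 → [4, 12, 8]. Compare to given [6, 12, 8]: they differ at index 0: given 6, correct 4, so answer: No

No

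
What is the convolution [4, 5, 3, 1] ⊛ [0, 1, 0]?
y[0] = 4×0 = 0; y[1] = 4×1 + 5×0 = 4; y[2] = 4×0 + 5×1 + 3×0 = 5; y[3] = 5×0 + 3×1 + 1×0 = 3; y[4] = 3×0 + 1×1 = 1; y[5] = 1×0 = 0

[0, 4, 5, 3, 1, 0]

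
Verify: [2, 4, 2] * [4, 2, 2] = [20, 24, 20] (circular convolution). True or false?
Recompute circular convolution of [2, 4, 2] and [4, 2, 2]: y[0] = 2×4 + 4×2 + 2×2 = 20; y[1] = 2×2 + 4×4 + 2×2 = 24; y[2] = 2×2 + 4×2 + 2×4 = 20 → [20, 24, 20]. Given [20, 24, 20] matches, so answer: Yes

Yes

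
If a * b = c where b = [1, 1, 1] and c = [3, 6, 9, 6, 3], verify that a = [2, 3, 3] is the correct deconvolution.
Forward-compute [2, 3, 3] * [1, 1, 1]: c[0] = 2×1 = 2; c[1] = 2×1 + 3×1 = 5; c[2] = 2×1 + 3×1 + 3×1 = 8; c[3] = 3×1 + 3×1 = 6; c[4] = 3×1 = 3 → [2, 5, 8, 6, 3]. Does not match given c = [3, 6, 9, 6, 3].

Not verified. [2, 3, 3] * [1, 1, 1] = [2, 5, 8, 6, 3], which differs from [3, 6, 9, 6, 3] at index 0.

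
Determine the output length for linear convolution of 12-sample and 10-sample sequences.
Linear/full convolution length: m + n - 1 = 12 + 10 - 1 = 21

21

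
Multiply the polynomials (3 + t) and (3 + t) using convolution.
Ascending coefficients: a = [3, 1], b = [3, 1]. c[0] = 3×3 = 9; c[1] = 3×1 + 1×3 = 6; c[2] = 1×1 = 1. Result coefficients: [9, 6, 1] → 9 + 6t + t^2

9 + 6t + t^2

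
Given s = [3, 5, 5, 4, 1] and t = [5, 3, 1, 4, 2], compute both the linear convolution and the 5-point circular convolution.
Linear: y_lin[0] = 3×5 = 15; y_lin[1] = 3×3 + 5×5 = 34; y_lin[2] = 3×1 + 5×3 + 5×5 = 43; y_lin[3] = 3×4 + 5×1 + 5×3 + 4×5 = 52; y_lin[4] = 3×2 + 5×4 + 5×1 + 4×3 + 1×5 = 48; y_lin[5] = 5×2 + 5×4 + 4×1 + 1×3 = 37; y_lin[6] = 5×2 + 4×4 + 1×1 = 27; y_lin[7] = 4×2 + 1×4 = 12; y_lin[8] = 1×2 = 2 → [15, 34, 43, 52, 48, 37, 27, 12, 2]. Circular (length 5): y[0] = 3×5 + 5×2 + 5×4 + 4×1 + 1×3 = 52; y[1] = 3×3 + 5×5 + 5×2 + 4×4 + 1×1 = 61; y[2] = 3×1 + 5×3 + 5×5 + 4×2 + 1×4 = 55; y[3] = 3×4 + 5×1 + 5×3 + 4×5 + 1×2 = 54; y[4] = 3×2 + 5×4 + 5×1 + 4×3 + 1×5 = 48 → [52, 61, 55, 54, 48]

Linear: [15, 34, 43, 52, 48, 37, 27, 12, 2], Circular: [52, 61, 55, 54, 48]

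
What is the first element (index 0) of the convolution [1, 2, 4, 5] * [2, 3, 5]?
Use y[k] = Σ_i a[i]·b[k-i] at k=0. y[0] = 1×2 = 2

2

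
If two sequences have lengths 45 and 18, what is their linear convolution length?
Linear/full convolution length: m + n - 1 = 45 + 18 - 1 = 62

62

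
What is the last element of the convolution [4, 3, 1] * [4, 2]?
Use y[k] = Σ_i a[i]·b[k-i] at k=3. y[3] = 1×2 = 2

2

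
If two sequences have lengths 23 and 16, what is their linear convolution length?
Linear/full convolution length: m + n - 1 = 23 + 16 - 1 = 38

38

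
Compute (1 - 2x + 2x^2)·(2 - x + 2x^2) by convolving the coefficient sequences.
Ascending coefficients: a = [1, -2, 2], b = [2, -1, 2]. c[0] = 1×2 = 2; c[1] = 1×-1 + -2×2 = -5; c[2] = 1×2 + -2×-1 + 2×2 = 8; c[3] = -2×2 + 2×-1 = -6; c[4] = 2×2 = 4. Result coefficients: [2, -5, 8, -6, 4] → 2 - 5x + 8x^2 - 6x^3 + 4x^4

2 - 5x + 8x^2 - 6x^3 + 4x^4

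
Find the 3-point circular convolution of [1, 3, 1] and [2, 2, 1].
Use y[k] = Σ_j s[j]·t[(k-j) mod 3]. y[0] = 1×2 + 3×1 + 1×2 = 7; y[1] = 1×2 + 3×2 + 1×1 = 9; y[2] = 1×1 + 3×2 + 1×2 = 9. Result: [7, 9, 9]

[7, 9, 9]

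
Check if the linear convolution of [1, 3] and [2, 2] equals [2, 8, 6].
Recompute linear convolution of [1, 3] and [2, 2]: y[0] = 1×2 = 2; y[1] = 1×2 + 3×2 = 8; y[2] = 3×2 = 6 → [2, 8, 6]. Given [2, 8, 6] matches, so answer: Yes

Yes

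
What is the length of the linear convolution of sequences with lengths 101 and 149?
Linear/full convolution length: m + n - 1 = 101 + 149 - 1 = 249

249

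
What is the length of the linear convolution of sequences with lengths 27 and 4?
Linear/full convolution length: m + n - 1 = 27 + 4 - 1 = 30

30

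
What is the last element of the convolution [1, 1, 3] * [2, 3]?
Use y[k] = Σ_i a[i]·b[k-i] at k=3. y[3] = 3×3 = 9

9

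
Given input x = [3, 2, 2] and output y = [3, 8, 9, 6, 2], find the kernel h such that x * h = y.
Output length 5 = len(x) + len(h) - 1 ⇒ len(h) = 3. Solve h forward using h[k] = (y[k] - Σ_{i≥1} x[i]·h[k-i]) / x[0]: h[0] = y[0] / x[0] = 3 / 3 = 1; h[1] = (y[1] - 2×1) / x[0] = (8 - 2×1) / 3 = 2; h[2] = (y[2] - 2×2 - 2×1) / x[0] = (9 - 2×2 - 2×1) / 3 = 1. So h = [1, 2, 1]. Forward-check [3, 2, 2] * [1, 2, 1]: y[0] = 3×1 = 3; y[1] = 3×2 + 2×1 = 8; y[2] = 3×1 + 2×2 + 2×1 = 9; y[3] = 2×1 + 2×2 = 6; y[4] = 2×1 = 2 → [3, 8, 9, 6, 2] ✓

[1, 2, 1]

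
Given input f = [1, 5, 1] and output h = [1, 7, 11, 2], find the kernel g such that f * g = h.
Output length 4 = len(f) + len(g) - 1 ⇒ len(g) = 2. Solve g forward using g[k] = (h[k] - Σ_{i≥1} f[i]·g[k-i]) / f[0]: g[0] = h[0] / f[0] = 1 / 1 = 1; g[1] = (h[1] - 5×1) / f[0] = (7 - 5×1) / 1 = 2. So g = [1, 2]. Forward-check [1, 5, 1] * [1, 2]: h[0] = 1×1 = 1; h[1] = 1×2 + 5×1 = 7; h[2] = 5×2 + 1×1 = 11; h[3] = 1×2 = 2 → [1, 7, 11, 2] ✓

[1, 2]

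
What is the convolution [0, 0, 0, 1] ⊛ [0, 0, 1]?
y[0] = 0×0 = 0; y[1] = 0×0 + 0×0 = 0; y[2] = 0×1 + 0×0 + 0×0 = 0; y[3] = 0×1 + 0×0 + 1×0 = 0; y[4] = 0×1 + 1×0 = 0; y[5] = 1×1 = 1

[0, 0, 0, 0, 0, 1]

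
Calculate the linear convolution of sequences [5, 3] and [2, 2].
y[0] = 5×2 = 10; y[1] = 5×2 + 3×2 = 16; y[2] = 3×2 = 6

[10, 16, 6]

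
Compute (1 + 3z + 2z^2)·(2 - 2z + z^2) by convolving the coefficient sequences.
Ascending coefficients: a = [1, 3, 2], b = [2, -2, 1]. c[0] = 1×2 = 2; c[1] = 1×-2 + 3×2 = 4; c[2] = 1×1 + 3×-2 + 2×2 = -1; c[3] = 3×1 + 2×-2 = -1; c[4] = 2×1 = 2. Result coefficients: [2, 4, -1, -1, 2] → 2 + 4z - z^2 - z^3 + 2z^4

2 + 4z - z^2 - z^3 + 2z^4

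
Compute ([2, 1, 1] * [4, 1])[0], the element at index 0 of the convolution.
Use y[k] = Σ_i a[i]·b[k-i] at k=0. y[0] = 2×4 = 8

8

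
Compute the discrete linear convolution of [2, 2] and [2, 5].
y[0] = 2×2 = 4; y[1] = 2×5 + 2×2 = 14; y[2] = 2×5 = 10

[4, 14, 10]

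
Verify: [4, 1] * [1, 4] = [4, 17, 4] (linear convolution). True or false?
Recompute linear convolution of [4, 1] and [1, 4]: y[0] = 4×1 = 4; y[1] = 4×4 + 1×1 = 17; y[2] = 1×4 = 4 → [4, 17, 4]. Given [4, 17, 4] matches, so answer: Yes

Yes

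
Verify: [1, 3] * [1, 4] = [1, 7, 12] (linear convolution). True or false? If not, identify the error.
Recompute linear convolution of [1, 3] and [1, 4]: y[0] = 1×1 = 1; y[1] = 1×4 + 3×1 = 7; y[2] = 3×4 = 12 → [1, 7, 12]. Given [1, 7, 12] matches, so answer: Yes

Yes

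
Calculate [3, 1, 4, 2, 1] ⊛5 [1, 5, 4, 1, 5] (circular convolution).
Use y[k] = Σ_j u[j]·v[(k-j) mod 5]. y[0] = 3×1 + 1×5 + 4×1 + 2×4 + 1×5 = 25; y[1] = 3×5 + 1×1 + 4×5 + 2×1 + 1×4 = 42; y[2] = 3×4 + 1×5 + 4×1 + 2×5 + 1×1 = 32; y[3] = 3×1 + 1×4 + 4×5 + 2×1 + 1×5 = 34; y[4] = 3×5 + 1×1 + 4×4 + 2×5 + 1×1 = 43. Result: [25, 42, 32, 34, 43]

[25, 42, 32, 34, 43]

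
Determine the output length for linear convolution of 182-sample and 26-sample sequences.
Linear/full convolution length: m + n - 1 = 182 + 26 - 1 = 207

207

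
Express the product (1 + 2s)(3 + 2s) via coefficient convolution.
Ascending coefficients: a = [1, 2], b = [3, 2]. c[0] = 1×3 = 3; c[1] = 1×2 + 2×3 = 8; c[2] = 2×2 = 4. Result coefficients: [3, 8, 4] → 3 + 8s + 4s^2

3 + 8s + 4s^2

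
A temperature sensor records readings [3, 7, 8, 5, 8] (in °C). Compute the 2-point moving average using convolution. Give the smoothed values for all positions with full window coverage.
2-point moving average kernel = [1, 1]. Apply in 'valid' mode (full window coverage): avg[0] = (3 + 7) / 2 = 5.0; avg[1] = (7 + 8) / 2 = 7.5; avg[2] = (8 + 5) / 2 = 6.5; avg[3] = (5 + 8) / 2 = 6.5. Smoothed values: [5.0, 7.5, 6.5, 6.5]

[5.0, 7.5, 6.5, 6.5]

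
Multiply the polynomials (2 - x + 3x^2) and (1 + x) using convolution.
Ascending coefficients: a = [2, -1, 3], b = [1, 1]. c[0] = 2×1 = 2; c[1] = 2×1 + -1×1 = 1; c[2] = -1×1 + 3×1 = 2; c[3] = 3×1 = 3. Result coefficients: [2, 1, 2, 3] → 2 + x + 2x^2 + 3x^3

2 + x + 2x^2 + 3x^3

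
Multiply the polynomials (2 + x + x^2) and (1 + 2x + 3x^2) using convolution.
Ascending coefficients: a = [2, 1, 1], b = [1, 2, 3]. c[0] = 2×1 = 2; c[1] = 2×2 + 1×1 = 5; c[2] = 2×3 + 1×2 + 1×1 = 9; c[3] = 1×3 + 1×2 = 5; c[4] = 1×3 = 3. Result coefficients: [2, 5, 9, 5, 3] → 2 + 5x + 9x^2 + 5x^3 + 3x^4

2 + 5x + 9x^2 + 5x^3 + 3x^4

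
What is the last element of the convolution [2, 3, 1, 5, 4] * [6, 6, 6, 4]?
Use y[k] = Σ_i a[i]·b[k-i] at k=7. y[7] = 4×4 = 16

16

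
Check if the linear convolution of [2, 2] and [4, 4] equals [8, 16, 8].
Recompute linear convolution of [2, 2] and [4, 4]: y[0] = 2×4 = 8; y[1] = 2×4 + 2×4 = 16; y[2] = 2×4 = 8 → [8, 16, 8]. Given [8, 16, 8] matches, so answer: Yes

Yes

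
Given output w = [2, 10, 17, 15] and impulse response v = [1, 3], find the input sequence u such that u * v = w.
Deconvolve w=[2, 10, 17, 15] by v=[1, 3]. Since v[0]=1, solve forward: u[0] = w[0] / 1 = 2; u[1] = (w[1] - 2×3) / 1 = 4; u[2] = (w[2] - 4×3) / 1 = 5. So u = [2, 4, 5]. Check by forward convolution: w[0] = 2×1 = 2; w[1] = 2×3 + 4×1 = 10; w[2] = 4×3 + 5×1 = 17; w[3] = 5×3 = 15

[2, 4, 5]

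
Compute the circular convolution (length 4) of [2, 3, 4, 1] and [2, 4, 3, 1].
Use y[k] = Σ_j u[j]·v[(k-j) mod 4]. y[0] = 2×2 + 3×1 + 4×3 + 1×4 = 23; y[1] = 2×4 + 3×2 + 4×1 + 1×3 = 21; y[2] = 2×3 + 3×4 + 4×2 + 1×1 = 27; y[3] = 2×1 + 3×3 + 4×4 + 1×2 = 29. Result: [23, 21, 27, 29]

[23, 21, 27, 29]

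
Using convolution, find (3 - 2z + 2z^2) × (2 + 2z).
Ascending coefficients: a = [3, -2, 2], b = [2, 2]. c[0] = 3×2 = 6; c[1] = 3×2 + -2×2 = 2; c[2] = -2×2 + 2×2 = 0; c[3] = 2×2 = 4. Result coefficients: [6, 2, 0, 4] → 6 + 2z + 4z^3

6 + 2z + 4z^3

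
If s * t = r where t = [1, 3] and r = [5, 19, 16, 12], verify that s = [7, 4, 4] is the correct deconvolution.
Forward-compute [7, 4, 4] * [1, 3]: r[0] = 7×1 = 7; r[1] = 7×3 + 4×1 = 25; r[2] = 4×3 + 4×1 = 16; r[3] = 4×3 = 12 → [7, 25, 16, 12]. Does not match given r = [5, 19, 16, 12].

Not verified. [7, 4, 4] * [1, 3] = [7, 25, 16, 12], which differs from [5, 19, 16, 12] at index 0.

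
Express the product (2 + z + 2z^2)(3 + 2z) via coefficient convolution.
Ascending coefficients: a = [2, 1, 2], b = [3, 2]. c[0] = 2×3 = 6; c[1] = 2×2 + 1×3 = 7; c[2] = 1×2 + 2×3 = 8; c[3] = 2×2 = 4. Result coefficients: [6, 7, 8, 4] → 6 + 7z + 8z^2 + 4z^3

6 + 7z + 8z^2 + 4z^3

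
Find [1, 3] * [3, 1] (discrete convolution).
y[0] = 1×3 = 3; y[1] = 1×1 + 3×3 = 10; y[2] = 3×1 = 3

[3, 10, 3]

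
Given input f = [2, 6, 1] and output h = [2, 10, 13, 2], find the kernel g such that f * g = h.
Output length 4 = len(f) + len(g) - 1 ⇒ len(g) = 2. Solve g forward using g[k] = (h[k] - Σ_{i≥1} f[i]·g[k-i]) / f[0]: g[0] = h[0] / f[0] = 2 / 2 = 1; g[1] = (h[1] - 6×1) / f[0] = (10 - 6×1) / 2 = 2. So g = [1, 2]. Forward-check [2, 6, 1] * [1, 2]: h[0] = 2×1 = 2; h[1] = 2×2 + 6×1 = 10; h[2] = 6×2 + 1×1 = 13; h[3] = 1×2 = 2 → [2, 10, 13, 2] ✓

[1, 2]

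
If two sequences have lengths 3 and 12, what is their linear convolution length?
Linear/full convolution length: m + n - 1 = 3 + 12 - 1 = 14

14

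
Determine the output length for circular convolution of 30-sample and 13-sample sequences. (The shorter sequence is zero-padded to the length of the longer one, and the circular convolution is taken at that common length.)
Circular convolution (zero-padding the shorter input) has length max(m, n) = max(30, 13) = 30

30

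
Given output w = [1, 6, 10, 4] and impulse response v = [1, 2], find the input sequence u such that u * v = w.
Deconvolve w=[1, 6, 10, 4] by v=[1, 2]. Since v[0]=1, solve forward: u[0] = w[0] / 1 = 1; u[1] = (w[1] - 1×2) / 1 = 4; u[2] = (w[2] - 4×2) / 1 = 2. So u = [1, 4, 2]. Check by forward convolution: w[0] = 1×1 = 1; w[1] = 1×2 + 4×1 = 6; w[2] = 4×2 + 2×1 = 10; w[3] = 2×2 = 4

[1, 4, 2]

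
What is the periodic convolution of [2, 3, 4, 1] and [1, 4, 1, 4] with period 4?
Use y[k] = Σ_j f[j]·g[(k-j) mod 4]. y[0] = 2×1 + 3×4 + 4×1 + 1×4 = 22; y[1] = 2×4 + 3×1 + 4×4 + 1×1 = 28; y[2] = 2×1 + 3×4 + 4×1 + 1×4 = 22; y[3] = 2×4 + 3×1 + 4×4 + 1×1 = 28. Result: [22, 28, 22, 28]

[22, 28, 22, 28]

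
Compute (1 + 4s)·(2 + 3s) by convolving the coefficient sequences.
Ascending coefficients: a = [1, 4], b = [2, 3]. c[0] = 1×2 = 2; c[1] = 1×3 + 4×2 = 11; c[2] = 4×3 = 12. Result coefficients: [2, 11, 12] → 2 + 11s + 12s^2

2 + 11s + 12s^2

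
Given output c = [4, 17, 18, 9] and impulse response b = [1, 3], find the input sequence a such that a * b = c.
Deconvolve c=[4, 17, 18, 9] by b=[1, 3]. Since b[0]=1, solve forward: a[0] = c[0] / 1 = 4; a[1] = (c[1] - 4×3) / 1 = 5; a[2] = (c[2] - 5×3) / 1 = 3. So a = [4, 5, 3]. Check by forward convolution: c[0] = 4×1 = 4; c[1] = 4×3 + 5×1 = 17; c[2] = 5×3 + 3×1 = 18; c[3] = 3×3 = 9

[4, 5, 3]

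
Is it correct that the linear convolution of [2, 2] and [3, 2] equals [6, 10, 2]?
Recompute linear convolution of [2, 2] and [3, 2]: y[0] = 2×3 = 6; y[1] = 2×2 + 2×3 = 10; y[2] = 2×2 = 4 → [6, 10, 4]. Compare to given [6, 10, 2]: they differ at index 2: given 2, correct 4, so answer: No

No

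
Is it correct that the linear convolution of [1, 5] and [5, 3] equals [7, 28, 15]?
Recompute linear convolution of [1, 5] and [5, 3]: y[0] = 1×5 = 5; y[1] = 1×3 + 5×5 = 28; y[2] = 5×3 = 15 → [5, 28, 15]. Compare to given [7, 28, 15]: they differ at index 0: given 7, correct 5, so answer: No

No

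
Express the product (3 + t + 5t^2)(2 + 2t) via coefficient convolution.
Ascending coefficients: a = [3, 1, 5], b = [2, 2]. c[0] = 3×2 = 6; c[1] = 3×2 + 1×2 = 8; c[2] = 1×2 + 5×2 = 12; c[3] = 5×2 = 10. Result coefficients: [6, 8, 12, 10] → 6 + 8t + 12t^2 + 10t^3

6 + 8t + 12t^2 + 10t^3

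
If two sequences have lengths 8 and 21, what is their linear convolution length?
Linear/full convolution length: m + n - 1 = 8 + 21 - 1 = 28

28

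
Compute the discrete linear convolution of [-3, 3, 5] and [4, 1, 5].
y[0] = -3×4 = -12; y[1] = -3×1 + 3×4 = 9; y[2] = -3×5 + 3×1 + 5×4 = 8; y[3] = 3×5 + 5×1 = 20; y[4] = 5×5 = 25

[-12, 9, 8, 20, 25]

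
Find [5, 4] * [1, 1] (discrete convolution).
y[0] = 5×1 = 5; y[1] = 5×1 + 4×1 = 9; y[2] = 4×1 = 4

[5, 9, 4]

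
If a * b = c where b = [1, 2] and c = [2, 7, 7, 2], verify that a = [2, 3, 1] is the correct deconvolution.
Forward-compute [2, 3, 1] * [1, 2]: c[0] = 2×1 = 2; c[1] = 2×2 + 3×1 = 7; c[2] = 3×2 + 1×1 = 7; c[3] = 1×2 = 2 → [2, 7, 7, 2]. Matches given c = [2, 7, 7, 2], so verified.

Verified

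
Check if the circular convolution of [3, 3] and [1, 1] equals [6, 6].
Recompute circular convolution of [3, 3] and [1, 1]: y[0] = 3×1 + 3×1 = 6; y[1] = 3×1 + 3×1 = 6 → [6, 6]. Given [6, 6] matches, so answer: Yes

Yes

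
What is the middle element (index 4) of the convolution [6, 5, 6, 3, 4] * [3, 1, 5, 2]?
Use y[k] = Σ_i a[i]·b[k-i] at k=4. y[4] = 5×2 + 6×5 + 3×1 + 4×3 = 55

55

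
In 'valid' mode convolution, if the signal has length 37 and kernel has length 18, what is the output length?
'Valid' mode counts only positions where the kernel fully overlaps the signal: m - n + 1 = 37 - 18 + 1 = 20

20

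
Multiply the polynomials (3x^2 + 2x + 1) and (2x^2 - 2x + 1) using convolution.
Ascending coefficients: a = [1, 2, 3], b = [1, -2, 2]. c[0] = 1×1 = 1; c[1] = 1×-2 + 2×1 = 0; c[2] = 1×2 + 2×-2 + 3×1 = 1; c[3] = 2×2 + 3×-2 = -2; c[4] = 3×2 = 6. Result coefficients: [1, 0, 1, -2, 6] → 6x^4 - 2x^3 + x^2 + 1

6x^4 - 2x^3 + x^2 + 1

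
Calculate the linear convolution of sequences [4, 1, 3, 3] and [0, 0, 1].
y[0] = 4×0 = 0; y[1] = 4×0 + 1×0 = 0; y[2] = 4×1 + 1×0 + 3×0 = 4; y[3] = 1×1 + 3×0 + 3×0 = 1; y[4] = 3×1 + 3×0 = 3; y[5] = 3×1 = 3

[0, 0, 4, 1, 3, 3]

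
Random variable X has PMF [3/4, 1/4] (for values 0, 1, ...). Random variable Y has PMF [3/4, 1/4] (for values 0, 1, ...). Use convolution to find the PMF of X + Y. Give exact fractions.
P(X+Y=k) = Σ_i P(X=i)·P(Y=k-i) — a convolution of [3/4, 1/4] and [3/4, 1/4]. P(X+Y=0) = (3/4)×(3/4) = 9/16; P(X+Y=1) = (3/4)×(1/4) + (1/4)×(3/4) = 3/16 + 3/16 = 3/8; P(X+Y=2) = (1/4)×(1/4) = 1/16. PMF: [9/16, 3/8, 1/16] (sums to 1 ✓)

[9/16, 3/8, 1/16]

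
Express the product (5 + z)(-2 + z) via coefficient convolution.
Ascending coefficients: a = [5, 1], b = [-2, 1]. c[0] = 5×-2 = -10; c[1] = 5×1 + 1×-2 = 3; c[2] = 1×1 = 1. Result coefficients: [-10, 3, 1] → -10 + 3z + z^2

-10 + 3z + z^2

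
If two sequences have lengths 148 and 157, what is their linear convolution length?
Linear/full convolution length: m + n - 1 = 148 + 157 - 1 = 304

304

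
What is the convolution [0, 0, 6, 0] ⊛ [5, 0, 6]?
y[0] = 0×5 = 0; y[1] = 0×0 + 0×5 = 0; y[2] = 0×6 + 0×0 + 6×5 = 30; y[3] = 0×6 + 6×0 + 0×5 = 0; y[4] = 6×6 + 0×0 = 36; y[5] = 0×6 = 0

[0, 0, 30, 0, 36, 0]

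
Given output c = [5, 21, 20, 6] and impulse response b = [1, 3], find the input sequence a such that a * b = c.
Deconvolve c=[5, 21, 20, 6] by b=[1, 3]. Since b[0]=1, solve forward: a[0] = c[0] / 1 = 5; a[1] = (c[1] - 5×3) / 1 = 6; a[2] = (c[2] - 6×3) / 1 = 2. So a = [5, 6, 2]. Check by forward convolution: c[0] = 5×1 = 5; c[1] = 5×3 + 6×1 = 21; c[2] = 6×3 + 2×1 = 20; c[3] = 2×3 = 6

[5, 6, 2]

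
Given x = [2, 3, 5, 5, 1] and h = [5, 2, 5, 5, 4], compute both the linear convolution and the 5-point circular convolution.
Linear: y_lin[0] = 2×5 = 10; y_lin[1] = 2×2 + 3×5 = 19; y_lin[2] = 2×5 + 3×2 + 5×5 = 41; y_lin[3] = 2×5 + 3×5 + 5×2 + 5×5 = 60; y_lin[4] = 2×4 + 3×5 + 5×5 + 5×2 + 1×5 = 63; y_lin[5] = 3×4 + 5×5 + 5×5 + 1×2 = 64; y_lin[6] = 5×4 + 5×5 + 1×5 = 50; y_lin[7] = 5×4 + 1×5 = 25; y_lin[8] = 1×4 = 4 → [10, 19, 41, 60, 63, 64, 50, 25, 4]. Circular (length 5): y[0] = 2×5 + 3×4 + 5×5 + 5×5 + 1×2 = 74; y[1] = 2×2 + 3×5 + 5×4 + 5×5 + 1×5 = 69; y[2] = 2×5 + 3×2 + 5×5 + 5×4 + 1×5 = 66; y[3] = 2×5 + 3×5 + 5×2 + 5×5 + 1×4 = 64; y[4] = 2×4 + 3×5 + 5×5 + 5×2 + 1×5 = 63 → [74, 69, 66, 64, 63]

Linear: [10, 19, 41, 60, 63, 64, 50, 25, 4], Circular: [74, 69, 66, 64, 63]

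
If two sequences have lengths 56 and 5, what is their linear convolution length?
Linear/full convolution length: m + n - 1 = 56 + 5 - 1 = 60

60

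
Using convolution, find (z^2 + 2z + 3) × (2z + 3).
Ascending coefficients: a = [3, 2, 1], b = [3, 2]. c[0] = 3×3 = 9; c[1] = 3×2 + 2×3 = 12; c[2] = 2×2 + 1×3 = 7; c[3] = 1×2 = 2. Result coefficients: [9, 12, 7, 2] → 2z^3 + 7z^2 + 12z + 9

2z^3 + 7z^2 + 12z + 9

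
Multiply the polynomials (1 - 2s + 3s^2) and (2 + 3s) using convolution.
Ascending coefficients: a = [1, -2, 3], b = [2, 3]. c[0] = 1×2 = 2; c[1] = 1×3 + -2×2 = -1; c[2] = -2×3 + 3×2 = 0; c[3] = 3×3 = 9. Result coefficients: [2, -1, 0, 9] → 2 - s + 9s^3

2 - s + 9s^3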